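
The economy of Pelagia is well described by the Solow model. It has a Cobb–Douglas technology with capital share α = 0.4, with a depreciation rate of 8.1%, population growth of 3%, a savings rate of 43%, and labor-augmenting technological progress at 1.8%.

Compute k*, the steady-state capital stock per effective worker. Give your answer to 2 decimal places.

k* ≈ 7.44

Steady state requires s·f(k) = (n + g + δ)·k, i.e. s·k^α = (n + g + δ)·k.
Dividing both sides by k: k^(1−α) = s / (n + g + δ).
k^0.6 = 0.43 / (0.030 + 0.018 + 0.081) = 0.43 / 0.129 = 3.3333
k* = 3.3333^(1/0.6) ≈ 7.4380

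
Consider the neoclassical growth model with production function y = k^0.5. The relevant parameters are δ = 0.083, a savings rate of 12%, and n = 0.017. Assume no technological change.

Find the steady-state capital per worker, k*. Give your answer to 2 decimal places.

k* = 1.44

Steady state requires s·f(k) = (n + δ)·k, i.e. s·k^α = (n + δ)·k.
Dividing both sides by k: k^(1−α) = s / (n + δ).
k^0.5 = 0.12 / (0.017 + 0.083) = 0.12 / 0.100 = 1.2000
k* = 1.2000^(1/0.5) ≈ 1.4400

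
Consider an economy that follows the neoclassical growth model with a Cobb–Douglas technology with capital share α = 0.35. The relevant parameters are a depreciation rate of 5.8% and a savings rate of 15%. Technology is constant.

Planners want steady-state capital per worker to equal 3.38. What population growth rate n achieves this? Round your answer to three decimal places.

Steady state requires s·f(k) = (n + δ)·k, i.e. s·k^α = (n + δ)·k.
So s / (n + δ) = (k*)^(1−α) = 3.38^0.65 = 2.2070.
Therefore n + δ = s / 2.2070 = 0.15 / 2.2070 = 0.0680, so n = 0.0680 − 0.058 = 0.0100.

n ≈ 0.010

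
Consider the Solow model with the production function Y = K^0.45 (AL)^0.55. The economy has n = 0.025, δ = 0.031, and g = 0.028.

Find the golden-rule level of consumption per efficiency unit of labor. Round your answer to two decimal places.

At the golden rule, f'(k) = n + g + δ, so α·k^(α−1) = n + g + δ and k_gold = (α/(n + g + δ))^(1/(1−α)).
k_gold = (0.45/0.084)^(1/0.55) = 5.3571^1.8182 ≈ 21.1514
c_gold = f(k_gold) − (n + g + δ)·k_gold = 3.9482 − 0.084×21.1514 ≈ 2.1715

c_gold ≈ 2.17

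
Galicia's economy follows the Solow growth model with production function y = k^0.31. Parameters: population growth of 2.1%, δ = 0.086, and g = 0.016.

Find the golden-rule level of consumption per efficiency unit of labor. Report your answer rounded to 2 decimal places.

At the golden rule, f'(k) = n + g + δ, so α·k^(α−1) = n + g + δ and k_gold = (α/(n + g + δ))^(1/(1−α)).
k_gold = (0.31/0.123)^(1/0.69) = 2.5203^1.4493 ≈ 3.8179
c_gold = f(k_gold) − (n + g + δ)·k_gold = 1.5148 − 0.123×3.8179 ≈ 1.0452

c_gold ≈ 1.05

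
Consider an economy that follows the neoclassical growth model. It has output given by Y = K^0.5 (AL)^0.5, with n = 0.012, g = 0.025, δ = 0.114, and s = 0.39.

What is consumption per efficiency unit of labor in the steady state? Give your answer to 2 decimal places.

In steady state, investment equals break-even investment: s·k^α = (n + g + δ)·k.
Dividing both sides by k: k^(1−α) = s / (n + g + δ).
k^0.5 = 0.39 / (0.012 + 0.025 + 0.114) = 0.39 / 0.151 = 2.5828
k* = 2.5828^(1/0.5) ≈ 6.6709
y* = (k*)^α = 6.6709^0.5 ≈ 2.5828
c* = (1 − s)·y* = (1 − 0.39) × 2.5828 ≈ 1.5755

c* = 1.58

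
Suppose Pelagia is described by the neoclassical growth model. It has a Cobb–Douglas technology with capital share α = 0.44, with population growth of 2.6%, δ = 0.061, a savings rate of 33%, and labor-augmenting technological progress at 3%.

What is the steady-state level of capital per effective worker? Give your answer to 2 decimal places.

k* = 6.37

Steady state requires s·f(k) = (n + g + δ)·k, i.e. s·k^α = (n + g + δ)·k.
Rearranging, k^(1−α) = s / (n + g + δ).
k^0.56 = 0.33 / (0.026 + 0.030 + 0.061) = 0.33 / 0.117 = 2.8205
k* = 2.8205^(1/0.56) ≈ 6.3702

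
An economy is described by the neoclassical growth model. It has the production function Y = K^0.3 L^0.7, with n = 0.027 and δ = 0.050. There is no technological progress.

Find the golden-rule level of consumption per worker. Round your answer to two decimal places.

At the golden rule, f'(k) = n + δ, so α·k^(α−1) = n + δ and k_gold = (α/(n + δ))^(1/(1−α)).
k_gold = (0.3/0.077)^(1/0.7) = 3.8961^1.4286 ≈ 6.9787
c_gold = f(k_gold) − (n + δ)·k_gold = 1.7912 − 0.077×6.9787 ≈ 1.2538

c_gold ≈ 1.25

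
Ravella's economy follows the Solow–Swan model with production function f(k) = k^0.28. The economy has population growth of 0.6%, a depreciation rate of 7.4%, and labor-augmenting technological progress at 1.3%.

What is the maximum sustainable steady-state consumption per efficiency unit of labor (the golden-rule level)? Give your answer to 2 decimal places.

At the golden rule, f'(k) = n + g + δ, so α·k^(α−1) = n + g + δ and k_gold = (α/(n + g + δ))^(1/(1−α)).
k_gold = (0.28/0.093)^(1/0.72) = 3.0108^1.3889 ≈ 4.6221
c_gold = f(k_gold) − (n + g + δ)·k_gold = 1.5352 − 0.093×4.6221 ≈ 1.1053

c_gold ≈ 1.11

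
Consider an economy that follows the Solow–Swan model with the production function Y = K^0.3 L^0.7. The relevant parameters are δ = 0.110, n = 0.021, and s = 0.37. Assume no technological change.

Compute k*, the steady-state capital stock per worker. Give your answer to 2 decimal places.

In steady state, investment equals break-even investment: s·k^α = (n + δ)·k.
Rearranging, k^(1−α) = s / (n + δ).
k^0.7 = 0.37 / (0.021 + 0.110) = 0.37 / 0.131 = 2.8244
k* = 2.8244^(1/0.7) ≈ 4.4074

k* = 4.41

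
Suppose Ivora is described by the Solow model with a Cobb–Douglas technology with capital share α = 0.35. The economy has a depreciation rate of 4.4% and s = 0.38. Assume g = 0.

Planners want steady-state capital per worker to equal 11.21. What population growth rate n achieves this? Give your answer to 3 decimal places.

n ≈ 0.035

At the steady state, Δk = 0, so s·k^α = (n + δ)·k.
So s / (n + δ) = (k*)^(1−α) = 11.21^0.65 = 4.8111.
Therefore n + δ = s / 4.8111 = 0.38 / 4.8111 = 0.0790, so n = 0.0790 − 0.044 = 0.0350.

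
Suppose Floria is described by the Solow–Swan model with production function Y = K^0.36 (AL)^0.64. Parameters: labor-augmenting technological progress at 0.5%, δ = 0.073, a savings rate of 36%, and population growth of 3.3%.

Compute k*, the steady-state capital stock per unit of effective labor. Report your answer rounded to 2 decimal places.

At the steady state, Δk = 0, so s·k^α = (n + g + δ)·k.
Dividing both sides by k: k^(1−α) = s / (n + g + δ).
k^0.64 = 0.36 / (0.033 + 0.005 + 0.073) = 0.36 / 0.111 = 3.2432
k* = 3.2432^(1/0.64) ≈ 6.2863

k* = 6.29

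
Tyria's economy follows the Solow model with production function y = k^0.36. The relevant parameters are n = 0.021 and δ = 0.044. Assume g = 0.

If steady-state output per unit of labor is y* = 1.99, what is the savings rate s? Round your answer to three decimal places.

s ≈ 0.221

At the steady state, Δk = 0, so s·k^α = (n + δ)·k.
Since y* = [s/(n + δ)]^(α/(1−α)), we have s/(n + δ) = (y*)^((1−α)/α) = 1.99^1.7778 = 3.3986.
Therefore s = 3.3986 × (n + δ) = 3.3986 × 0.065 = 0.2209.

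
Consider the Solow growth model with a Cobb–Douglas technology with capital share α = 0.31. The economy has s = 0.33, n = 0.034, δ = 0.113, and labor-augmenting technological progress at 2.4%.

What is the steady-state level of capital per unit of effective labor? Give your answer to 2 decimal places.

In steady state, investment equals break-even investment: s·k^α = (n + g + δ)·k.
Dividing both sides by k: k^(1−α) = s / (n + g + δ).
k^0.69 = 0.33 / (0.034 + 0.024 + 0.113) = 0.33 / 0.171 = 1.9298
k* = 1.9298^(1/0.69) ≈ 2.5929

k* ≈ 2.59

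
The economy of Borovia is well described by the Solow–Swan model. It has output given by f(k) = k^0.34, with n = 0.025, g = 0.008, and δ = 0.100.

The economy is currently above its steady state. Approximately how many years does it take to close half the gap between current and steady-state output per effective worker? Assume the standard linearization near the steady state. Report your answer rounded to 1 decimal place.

Near the steady state the convergence rate is λ = (1 − α)(n + g + δ).
λ = (1 − 0.34) × 0.133 = 0.66 × 0.133 = 0.08778
Half-life = ln 2 / λ = 0.6931 / 0.08778 ≈ 7.90 years

about 7.9 years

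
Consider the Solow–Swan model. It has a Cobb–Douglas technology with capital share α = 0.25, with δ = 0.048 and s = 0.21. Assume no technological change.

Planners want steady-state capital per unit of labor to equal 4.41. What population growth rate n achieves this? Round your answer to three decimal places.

At the steady state, Δk = 0, so s·k^α = (n + δ)·k.
So s / (n + δ) = (k*)^(1−α) = 4.41^0.75 = 3.0432.
Therefore n + δ = s / 3.0432 = 0.21 / 3.0432 = 0.0690, so n = 0.0690 − 0.048 = 0.0210.

n ≈ 0.021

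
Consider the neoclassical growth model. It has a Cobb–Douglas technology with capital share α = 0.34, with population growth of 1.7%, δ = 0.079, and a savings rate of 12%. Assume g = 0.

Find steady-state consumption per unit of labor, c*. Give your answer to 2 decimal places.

In steady state, investment equals break-even investment: s·k^α = (n + δ)·k.
Rearranging, k^(1−α) = s / (n + δ).
k^0.66 = 0.12 / (0.017 + 0.079) = 0.12 / 0.096 = 1.2500
k* = 1.2500^(1/0.66) ≈ 1.4023
y* = (k*)^α = 1.4023^0.34 ≈ 1.1218
c* = (1 − s)·y* = (1 − 0.12) × 1.1218 ≈ 0.9872

c* ≈ 0.99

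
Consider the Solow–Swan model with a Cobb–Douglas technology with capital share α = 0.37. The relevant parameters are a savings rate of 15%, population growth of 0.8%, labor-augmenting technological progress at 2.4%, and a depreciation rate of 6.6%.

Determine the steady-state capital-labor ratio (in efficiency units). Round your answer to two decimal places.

k* ≈ 1.97

In steady state, investment equals break-even investment: s·k^α = (n + g + δ)·k.
Dividing both sides by k: k^(1−α) = s / (n + g + δ).
k^0.63 = 0.15 / (0.008 + 0.024 + 0.066) = 0.15 / 0.098 = 1.5306
k* = 1.5306^(1/0.63) ≈ 1.9653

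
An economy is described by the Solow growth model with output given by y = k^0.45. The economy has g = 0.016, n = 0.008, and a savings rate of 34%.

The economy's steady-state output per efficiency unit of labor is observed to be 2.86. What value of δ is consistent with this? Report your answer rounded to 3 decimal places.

Steady state requires s·f(k) = (n + g + δ)·k, i.e. s·k^α = (n + g + δ)·k.
Since y* = [s/(n + g + δ)]^(α/(1−α)), we have s/(n + g + δ) = (y*)^((1−α)/α) = 2.86^1.2222 = 3.6122.
Therefore n + g + δ = s / 3.6122 = 0.34 / 3.6122 = 0.0941, so δ = 0.0941 − 0.024 = 0.0701.

δ ≈ 0.070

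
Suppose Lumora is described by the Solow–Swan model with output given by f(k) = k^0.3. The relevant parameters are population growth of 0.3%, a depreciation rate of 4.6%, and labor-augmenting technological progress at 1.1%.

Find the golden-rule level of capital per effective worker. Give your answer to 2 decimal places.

k_gold ≈ 9.97

The golden rule sets f'(k) = n + g + δ, i.e. α·k^(α−1) = n + g + δ.
So k^(1−α) = α / (n + g + δ) = 0.3 / 0.060 = 5.0000.
k_gold = 5.0000^(1/0.7) ≈ 9.9662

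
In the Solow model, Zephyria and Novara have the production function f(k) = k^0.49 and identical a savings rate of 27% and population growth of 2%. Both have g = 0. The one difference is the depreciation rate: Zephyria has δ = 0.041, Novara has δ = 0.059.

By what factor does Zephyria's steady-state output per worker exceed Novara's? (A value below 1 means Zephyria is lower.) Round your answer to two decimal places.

ratio ≈ 1.28

Steady-state y* = [s/(n + δ)]^(α/(1−α)), so the ratio is [ (s_Z/(n + δ)_Z) / (s_N/(n + δ)_N) ]^0.9608.
s_Z/(n + δ)_Z = 0.27/0.061 = 4.4262; s_N/(n + δ)_N = 0.27/0.079 = 3.4177.
Ratio = (4.4262/3.4177)^0.9608 = 1.2951^0.9608 ≈ 1.2820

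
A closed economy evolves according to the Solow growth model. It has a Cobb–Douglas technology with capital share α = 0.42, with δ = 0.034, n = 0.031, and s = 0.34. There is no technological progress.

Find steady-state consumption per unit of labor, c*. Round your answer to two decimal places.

In steady state, investment equals break-even investment: s·k^α = (n + δ)·k.
Rearranging, k^(1−α) = s / (n + δ).
k^0.58 = 0.34 / (0.031 + 0.034) = 0.34 / 0.065 = 5.2308
k* = 5.2308^(1/0.58) ≈ 17.3345
y* = (k*)^α = 17.3345^0.42 ≈ 3.3139
c* = (1 − s)·y* = (1 − 0.34) × 3.3139 ≈ 2.1872

c* = 2.19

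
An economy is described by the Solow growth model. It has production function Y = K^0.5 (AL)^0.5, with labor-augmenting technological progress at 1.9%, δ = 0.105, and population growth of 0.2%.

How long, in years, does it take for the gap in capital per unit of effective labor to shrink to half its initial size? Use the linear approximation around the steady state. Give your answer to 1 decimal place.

Near the steady state the convergence rate is λ = (1 − α)(n + g + δ).
λ = (1 − 0.5) × 0.126 = 0.5 × 0.126 = 0.0630
Half-life = ln 2 / λ = 0.6931 / 0.0630 ≈ 11.00 years

t_½ ≈ 11.0 years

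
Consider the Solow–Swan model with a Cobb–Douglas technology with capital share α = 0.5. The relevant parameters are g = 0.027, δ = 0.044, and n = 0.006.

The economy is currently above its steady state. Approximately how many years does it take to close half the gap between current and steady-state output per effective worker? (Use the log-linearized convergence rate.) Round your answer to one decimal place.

Near the steady state the convergence rate is λ = (1 − α)(n + g + δ).
λ = (1 − 0.5) × 0.077 = 0.5 × 0.077 = 0.0385
Half-life = ln 2 / λ = 0.6931 / 0.0385 ≈ 18.00 years

about 18.0 years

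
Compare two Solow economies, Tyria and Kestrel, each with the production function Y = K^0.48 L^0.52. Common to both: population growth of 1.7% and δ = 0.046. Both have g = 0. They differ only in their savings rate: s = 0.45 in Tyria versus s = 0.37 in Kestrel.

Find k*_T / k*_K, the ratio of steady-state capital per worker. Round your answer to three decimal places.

Steady-state k* = [s/(n + δ)]^(1/(1−α)), so the ratio is [ (s_T/(n + δ)_T) / (s_K/(n + δ)_K) ]^1.9231.
s_T/(n + δ)_T = 0.45/0.063 = 7.1429; s_K/(n + δ)_K = 0.37/0.063 = 5.8730.
Ratio = (7.1429/5.8730)^1.9231 = 1.2162^1.9231 ≈ 1.4570

k*_T / k*_K ≈ 1.457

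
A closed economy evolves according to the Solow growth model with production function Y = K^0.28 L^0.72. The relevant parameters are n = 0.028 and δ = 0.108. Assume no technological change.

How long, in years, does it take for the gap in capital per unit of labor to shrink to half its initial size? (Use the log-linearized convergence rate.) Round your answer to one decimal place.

Near the steady state the convergence rate is λ = (1 − α)(n + δ).
λ = (1 − 0.28) × 0.136 = 0.72 × 0.136 = 0.09792
Half-life = ln 2 / λ = 0.6931 / 0.09792 ≈ 7.08 years

half-life ≈ 7.1 years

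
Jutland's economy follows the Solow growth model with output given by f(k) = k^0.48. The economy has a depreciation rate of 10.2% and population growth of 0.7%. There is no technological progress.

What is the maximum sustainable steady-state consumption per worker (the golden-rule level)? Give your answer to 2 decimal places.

c_gold ≈ 2.04

At the golden rule, f'(k) = n + δ, so α·k^(α−1) = n + δ and k_gold = (α/(n + δ))^(1/(1−α)).
k_gold = (0.48/0.109)^(1/0.52) = 4.4037^1.9231 ≈ 17.3032
c_gold = f(k_gold) − (n + δ)·k_gold = 3.9292 − 0.109×17.3032 ≈ 2.0432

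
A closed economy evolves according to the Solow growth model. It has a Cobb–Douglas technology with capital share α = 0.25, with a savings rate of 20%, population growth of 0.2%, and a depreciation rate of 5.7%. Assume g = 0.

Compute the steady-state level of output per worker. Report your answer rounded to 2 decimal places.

In steady state, investment equals break-even investment: s·k^α = (n + δ)·k.
Dividing both sides by k: k^(1−α) = s / (n + δ).
k^0.75 = 0.20 / (0.002 + 0.057) = 0.20 / 0.059 = 3.3898
k* = 3.3898^(1/0.75) ≈ 5.0921
y* = (k*)^α = 5.0921^0.25 ≈ 1.5022

y* ≈ 1.50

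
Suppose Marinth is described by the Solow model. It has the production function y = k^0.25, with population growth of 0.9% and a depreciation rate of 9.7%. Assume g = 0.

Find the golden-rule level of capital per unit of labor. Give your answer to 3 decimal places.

k_gold ≈ 3.139

The golden rule sets f'(k) = n + δ, i.e. α·k^(α−1) = n + δ.
So k^(1−α) = α / (n + δ) = 0.25 / 0.106 = 2.3585.
k_gold = 2.3585^(1/0.75) ≈ 3.1394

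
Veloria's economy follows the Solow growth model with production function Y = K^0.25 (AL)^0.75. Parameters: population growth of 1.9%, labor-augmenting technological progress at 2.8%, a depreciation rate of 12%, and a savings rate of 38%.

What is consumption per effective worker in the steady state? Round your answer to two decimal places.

c* ≈ 0.82

In steady state, investment equals break-even investment: s·k^α = (n + g + δ)·k.
Rearranging, k^(1−α) = s / (n + g + δ).
k^0.75 = 0.38 / (0.019 + 0.028 + 0.120) = 0.38 / 0.167 = 2.2754
k* = 2.2754^(1/0.75) ≈ 2.9928
y* = (k*)^α = 2.9928^0.25 ≈ 1.3153
c* = (1 − s)·y* = (1 − 0.38) × 1.3153 ≈ 0.8155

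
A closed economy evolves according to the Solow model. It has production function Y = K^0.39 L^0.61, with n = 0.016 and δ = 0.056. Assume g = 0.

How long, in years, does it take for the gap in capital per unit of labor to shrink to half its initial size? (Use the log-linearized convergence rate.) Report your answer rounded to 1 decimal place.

Near the steady state the convergence rate is λ = (1 − α)(n + δ).
λ = (1 − 0.39) × 0.072 = 0.61 × 0.072 = 0.04392
Half-life = ln 2 / λ = 0.6931 / 0.04392 ≈ 15.78 years

half-life ≈ 15.8 years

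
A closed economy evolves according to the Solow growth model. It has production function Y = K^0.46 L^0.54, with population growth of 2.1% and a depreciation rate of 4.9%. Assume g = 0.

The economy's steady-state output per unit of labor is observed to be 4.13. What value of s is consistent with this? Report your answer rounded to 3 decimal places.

s ≈ 0.370

Steady state requires s·f(k) = (n + δ)·k, i.e. s·k^α = (n + δ)·k.
Since y* = [s/(n + δ)]^(α/(1−α)), we have s/(n + δ) = (y*)^((1−α)/α) = 4.13^1.1739 = 5.2852.
Therefore s = 5.2852 × (n + δ) = 5.2852 × 0.070 = 0.3700.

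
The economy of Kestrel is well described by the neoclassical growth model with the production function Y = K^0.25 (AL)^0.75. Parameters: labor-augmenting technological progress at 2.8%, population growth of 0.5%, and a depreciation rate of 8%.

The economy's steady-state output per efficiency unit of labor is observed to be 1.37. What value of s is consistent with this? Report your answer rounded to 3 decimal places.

s ≈ 0.291

At the steady state, Δk = 0, so s·k^α = (n + g + δ)·k.
Since y* = [s/(n + g + δ)]^(α/(1−α)), we have s/(n + g + δ) = (y*)^((1−α)/α) = 1.37^3 = 2.5714.
Therefore s = 2.5714 × (n + g + δ) = 2.5714 × 0.113 = 0.2906.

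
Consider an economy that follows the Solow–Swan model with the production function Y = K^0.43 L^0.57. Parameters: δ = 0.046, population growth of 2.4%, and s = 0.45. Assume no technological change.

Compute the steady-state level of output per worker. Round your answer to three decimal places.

Steady state requires s·f(k) = (n + δ)·k, i.e. s·k^α = (n + δ)·k.
Rearranging, k^(1−α) = s / (n + δ).
k^0.57 = 0.45 / (0.024 + 0.046) = 0.45 / 0.070 = 6.4286
k* = 6.4286^(1/0.57) ≈ 26.1666
y* = (k*)^α = 26.1666^0.43 ≈ 4.0703

y* = 4.070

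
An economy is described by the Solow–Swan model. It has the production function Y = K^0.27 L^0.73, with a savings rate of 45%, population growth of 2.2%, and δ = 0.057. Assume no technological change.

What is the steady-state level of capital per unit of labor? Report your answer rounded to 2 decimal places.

k* = 10.84

Steady state requires s·f(k) = (n + δ)·k, i.e. s·k^α = (n + δ)·k.
Rearranging, k^(1−α) = s / (n + δ).
k^0.73 = 0.45 / (0.022 + 0.057) = 0.45 / 0.079 = 5.6962
k* = 5.6962^(1/0.73) ≈ 10.8405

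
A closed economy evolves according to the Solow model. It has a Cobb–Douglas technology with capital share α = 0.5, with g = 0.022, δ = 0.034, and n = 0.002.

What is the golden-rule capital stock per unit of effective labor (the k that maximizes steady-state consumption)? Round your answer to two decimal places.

k_gold ≈ 74.32

The golden rule sets f'(k) = n + g + δ, i.e. α·k^(α−1) = n + g + δ.
So k^(1−α) = α / (n + g + δ) = 0.5 / 0.058 = 8.6207.
k_gold = 8.6207^(1/0.5) ≈ 74.3165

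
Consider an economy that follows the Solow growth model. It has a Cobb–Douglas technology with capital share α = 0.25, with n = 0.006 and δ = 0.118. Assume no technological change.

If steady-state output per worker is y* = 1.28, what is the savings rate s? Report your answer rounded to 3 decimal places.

s ≈ 0.260

In steady state, investment equals break-even investment: s·k^α = (n + δ)·k.
Since y* = [s/(n + δ)]^(α/(1−α)), we have s/(n + δ) = (y*)^((1−α)/α) = 1.28^3 = 2.0972.
Therefore s = 2.0972 × (n + δ) = 2.0972 × 0.124 = 0.2601.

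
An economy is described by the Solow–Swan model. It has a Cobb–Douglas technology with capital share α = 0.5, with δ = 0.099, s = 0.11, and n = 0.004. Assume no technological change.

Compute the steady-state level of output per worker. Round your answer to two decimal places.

At the steady state, Δk = 0, so s·k^α = (n + δ)·k.
Dividing both sides by k: k^(1−α) = s / (n + δ).
k^0.5 = 0.11 / (0.004 + 0.099) = 0.11 / 0.103 = 1.0680
k* = 1.0680^(1/0.5) ≈ 1.1406
y* = (k*)^α = 1.1406^0.5 ≈ 1.0680

y* = 1.07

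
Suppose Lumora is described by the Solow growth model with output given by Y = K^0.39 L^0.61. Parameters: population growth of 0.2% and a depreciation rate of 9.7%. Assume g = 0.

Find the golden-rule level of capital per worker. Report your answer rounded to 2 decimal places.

k_gold ≈ 9.46

The golden rule sets f'(k) = n + δ, i.e. α·k^(α−1) = n + δ.
So k^(1−α) = α / (n + δ) = 0.39 / 0.099 = 3.9394.
k_gold = 3.9394^(1/0.61) ≈ 9.4649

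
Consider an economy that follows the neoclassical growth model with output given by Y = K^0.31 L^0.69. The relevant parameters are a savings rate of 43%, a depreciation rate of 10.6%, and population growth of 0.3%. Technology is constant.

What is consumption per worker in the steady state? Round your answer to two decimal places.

c* ≈ 1.06

Steady state requires s·f(k) = (n + δ)·k, i.e. s·k^α = (n + δ)·k.
Dividing both sides by k: k^(1−α) = s / (n + δ).
k^0.69 = 0.43 / (0.003 + 0.106) = 0.43 / 0.109 = 3.9450
k* = 3.9450^(1/0.69) ≈ 7.3086
y* = (k*)^α = 7.3086^0.31 ≈ 1.8526
c* = (1 − s)·y* = (1 − 0.43) × 1.8526 ≈ 1.0560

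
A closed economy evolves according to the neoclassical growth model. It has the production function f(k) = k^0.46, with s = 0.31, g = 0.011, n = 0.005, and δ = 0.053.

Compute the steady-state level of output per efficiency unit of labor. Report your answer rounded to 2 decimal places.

y* = 3.60

At the steady state, Δk = 0, so s·k^α = (n + g + δ)·k.
Rearranging, k^(1−α) = s / (n + g + δ).
k^0.54 = 0.31 / (0.005 + 0.011 + 0.053) = 0.31 / 0.069 = 4.4928
k* = 4.4928^(1/0.54) ≈ 16.1572
y* = (k*)^α = 16.1572^0.46 ≈ 3.5962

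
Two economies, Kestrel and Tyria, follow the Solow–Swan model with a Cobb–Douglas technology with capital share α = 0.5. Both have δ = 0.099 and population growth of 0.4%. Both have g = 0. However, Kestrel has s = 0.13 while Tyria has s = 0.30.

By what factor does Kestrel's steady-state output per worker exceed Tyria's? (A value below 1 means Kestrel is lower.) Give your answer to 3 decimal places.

ratio ≈ 0.433

Steady-state y* = [s/(n + δ)]^(α/(1−α)), so the ratio is [ (s_K/(n + δ)_K) / (s_T/(n + δ)_T) ]^1.
s_K/(n + δ)_K = 0.13/0.103 = 1.2621; s_T/(n + δ)_T = 0.30/0.103 = 2.9126.
Ratio = (1.2621/2.9126)^1 = 0.4333^1 ≈ 0.4333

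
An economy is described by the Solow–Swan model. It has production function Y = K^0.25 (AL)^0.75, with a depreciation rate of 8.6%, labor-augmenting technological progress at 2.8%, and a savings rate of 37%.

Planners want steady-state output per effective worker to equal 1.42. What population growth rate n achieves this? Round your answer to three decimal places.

n ≈ 0.015

At the steady state, Δk = 0, so s·k^α = (n + g + δ)·k.
Since y* = [s/(n + g + δ)]^(α/(1−α)), we have s/(n + g + δ) = (y*)^((1−α)/α) = 1.42^3 = 2.8633.
Therefore n + g + δ = s / 2.8633 = 0.37 / 2.8633 = 0.1292, so n = 0.1292 − 0.114 = 0.0152.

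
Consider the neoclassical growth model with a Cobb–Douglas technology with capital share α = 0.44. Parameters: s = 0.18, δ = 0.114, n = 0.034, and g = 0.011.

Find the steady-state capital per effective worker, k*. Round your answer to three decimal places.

At the steady state, Δk = 0, so s·k^α = (n + g + δ)·k.
Dividing both sides by k: k^(1−α) = s / (n + g + δ).
k^0.56 = 0.18 / (0.034 + 0.011 + 0.114) = 0.18 / 0.159 = 1.1321
k* = 1.1321^(1/0.56) ≈ 1.2480

k* = 1.248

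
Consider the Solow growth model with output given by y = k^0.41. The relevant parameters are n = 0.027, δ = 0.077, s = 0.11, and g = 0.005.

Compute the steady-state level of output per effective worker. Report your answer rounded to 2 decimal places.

y* = 1.01

In steady state, investment equals break-even investment: s·k^α = (n + g + δ)·k.
Dividing both sides by k: k^(1−α) = s / (n + g + δ).
k^0.59 = 0.11 / (0.027 + 0.005 + 0.077) = 0.11 / 0.109 = 1.0092
k* = 1.0092^(1/0.59) ≈ 1.0156
y* = (k*)^α = 1.0156^0.41 ≈ 1.0064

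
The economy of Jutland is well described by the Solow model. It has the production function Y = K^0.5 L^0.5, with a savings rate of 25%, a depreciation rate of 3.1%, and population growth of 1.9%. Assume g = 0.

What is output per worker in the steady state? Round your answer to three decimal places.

At the steady state, Δk = 0, so s·k^α = (n + δ)·k.
Dividing both sides by k: k^(1−α) = s / (n + δ).
k^0.5 = 0.25 / (0.019 + 0.031) = 0.25 / 0.050 = 5.0000
k* = 5.0000^(1/0.5) ≈ 25.0000
y* = (k*)^α = 25.0000^0.5 ≈ 5.0000

y* = 5.000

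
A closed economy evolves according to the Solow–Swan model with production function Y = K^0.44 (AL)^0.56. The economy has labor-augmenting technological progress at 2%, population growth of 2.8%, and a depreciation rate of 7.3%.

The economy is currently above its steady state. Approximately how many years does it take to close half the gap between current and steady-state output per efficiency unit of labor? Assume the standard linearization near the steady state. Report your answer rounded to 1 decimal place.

Near the steady state the convergence rate is λ = (1 − α)(n + g + δ).
λ = (1 − 0.44) × 0.121 = 0.56 × 0.121 = 0.06776
Half-life = ln 2 / λ = 0.6931 / 0.06776 ≈ 10.23 years

t_½ ≈ 10.2 years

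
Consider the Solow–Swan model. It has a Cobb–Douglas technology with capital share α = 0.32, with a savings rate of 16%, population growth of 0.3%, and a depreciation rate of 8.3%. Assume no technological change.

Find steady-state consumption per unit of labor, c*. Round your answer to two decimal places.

Steady state requires s·f(k) = (n + δ)·k, i.e. s·k^α = (n + δ)·k.
Rearranging, k^(1−α) = s / (n + δ).
k^0.68 = 0.16 / (0.003 + 0.083) = 0.16 / 0.086 = 1.8605
k* = 1.8605^(1/0.68) ≈ 2.4918
y* = (k*)^α = 2.4918^0.32 ≈ 1.3393
c* = (1 − s)·y* = (1 − 0.16) × 1.3393 ≈ 1.1250

c* ≈ 1.13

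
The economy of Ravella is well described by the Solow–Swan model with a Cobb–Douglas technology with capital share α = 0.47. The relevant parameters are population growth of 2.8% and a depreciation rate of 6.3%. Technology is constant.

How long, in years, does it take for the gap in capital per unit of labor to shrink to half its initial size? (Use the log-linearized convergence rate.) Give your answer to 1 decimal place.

Near the steady state the convergence rate is λ = (1 − α)(n + δ).
λ = (1 − 0.47) × 0.091 = 0.53 × 0.091 = 0.04823
Half-life = ln 2 / λ = 0.6931 / 0.04823 ≈ 14.37 years

t_½ ≈ 14.4 years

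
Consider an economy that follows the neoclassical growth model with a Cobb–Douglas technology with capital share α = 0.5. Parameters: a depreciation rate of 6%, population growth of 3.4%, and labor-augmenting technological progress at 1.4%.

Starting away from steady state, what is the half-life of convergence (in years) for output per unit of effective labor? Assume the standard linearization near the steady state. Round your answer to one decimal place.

about 12.8 years

Near the steady state the convergence rate is λ = (1 − α)(n + g + δ).
λ = (1 − 0.5) × 0.108 = 0.5 × 0.108 = 0.0540
Half-life = ln 2 / λ = 0.6931 / 0.0540 ≈ 12.84 years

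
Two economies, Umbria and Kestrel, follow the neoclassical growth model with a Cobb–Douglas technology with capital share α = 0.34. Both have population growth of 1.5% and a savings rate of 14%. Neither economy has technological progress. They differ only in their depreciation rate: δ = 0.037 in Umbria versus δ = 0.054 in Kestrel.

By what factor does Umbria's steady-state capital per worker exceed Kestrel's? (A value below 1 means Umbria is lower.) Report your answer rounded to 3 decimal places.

Steady-state k* = [s/(n + δ)]^(1/(1−α)), so the ratio is [ (s_U/(n + δ)_U) / (s_K/(n + δ)_K) ]^1.5152.
s_U/(n + δ)_U = 0.14/0.052 = 2.6923; s_K/(n + δ)_K = 0.14/0.069 = 2.0290.
Ratio = (2.6923/2.0290)^1.5152 = 1.3269^1.5152 ≈ 1.5351

k*_U / k*_K ≈ 1.535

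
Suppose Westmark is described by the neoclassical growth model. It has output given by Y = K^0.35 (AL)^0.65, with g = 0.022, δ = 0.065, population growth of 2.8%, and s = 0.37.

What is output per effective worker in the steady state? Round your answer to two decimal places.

y* = 1.88

At the steady state, Δk = 0, so s·k^α = (n + g + δ)·k.
Rearranging, k^(1−α) = s / (n + g + δ).
k^0.65 = 0.37 / (0.028 + 0.022 + 0.065) = 0.37 / 0.115 = 3.2174
k* = 3.2174^(1/0.65) ≈ 6.0364
y* = (k*)^α = 6.0364^0.35 ≈ 1.8762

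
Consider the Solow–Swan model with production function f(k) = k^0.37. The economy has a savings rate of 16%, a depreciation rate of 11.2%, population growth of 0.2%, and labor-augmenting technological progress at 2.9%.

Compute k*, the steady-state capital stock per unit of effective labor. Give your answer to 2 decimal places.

In steady state, investment equals break-even investment: s·k^α = (n + g + δ)·k.
Dividing both sides by k: k^(1−α) = s / (n + g + δ).
k^0.63 = 0.16 / (0.002 + 0.029 + 0.112) = 0.16 / 0.143 = 1.1189
k* = 1.1189^(1/0.63) ≈ 1.1952

k* ≈ 1.20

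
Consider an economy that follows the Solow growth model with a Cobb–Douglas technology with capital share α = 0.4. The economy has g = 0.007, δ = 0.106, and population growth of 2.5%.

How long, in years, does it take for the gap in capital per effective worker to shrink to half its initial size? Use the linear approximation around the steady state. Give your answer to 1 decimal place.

Near the steady state the convergence rate is λ = (1 − α)(n + g + δ).
λ = (1 − 0.4) × 0.138 = 0.6 × 0.138 = 0.0828
Half-life = ln 2 / λ = 0.6931 / 0.0828 ≈ 8.37 years

half-life ≈ 8.4 years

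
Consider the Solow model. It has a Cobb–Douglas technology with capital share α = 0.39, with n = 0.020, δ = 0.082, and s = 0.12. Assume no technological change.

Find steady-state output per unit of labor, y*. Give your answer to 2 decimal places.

y* ≈ 1.11

In steady state, investment equals break-even investment: s·k^α = (n + δ)·k.
Rearranging, k^(1−α) = s / (n + δ).
k^0.61 = 0.12 / (0.020 + 0.082) = 0.12 / 0.102 = 1.1765
k* = 1.1765^(1/0.61) ≈ 1.3053
y* = (k*)^α = 1.3053^0.39 ≈ 1.1095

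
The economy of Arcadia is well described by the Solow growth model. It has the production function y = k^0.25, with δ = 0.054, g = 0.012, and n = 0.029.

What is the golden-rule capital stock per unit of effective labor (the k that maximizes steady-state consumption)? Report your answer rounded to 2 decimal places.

k_gold ≈ 3.63

The golden rule sets f'(k) = n + g + δ, i.e. α·k^(α−1) = n + g + δ.
So k^(1−α) = α / (n + g + δ) = 0.25 / 0.095 = 2.6316.
k_gold = 2.6316^(1/0.75) ≈ 3.6332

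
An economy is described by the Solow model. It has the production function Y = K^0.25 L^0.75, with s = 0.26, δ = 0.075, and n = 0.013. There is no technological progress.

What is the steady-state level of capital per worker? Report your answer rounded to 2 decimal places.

Steady state requires s·f(k) = (n + δ)·k, i.e. s·k^α = (n + δ)·k.
Dividing both sides by k: k^(1−α) = s / (n + δ).
k^0.75 = 0.26 / (0.013 + 0.075) = 0.26 / 0.088 = 2.9545
k* = 2.9545^(1/0.75) ≈ 4.2395

k* ≈ 4.24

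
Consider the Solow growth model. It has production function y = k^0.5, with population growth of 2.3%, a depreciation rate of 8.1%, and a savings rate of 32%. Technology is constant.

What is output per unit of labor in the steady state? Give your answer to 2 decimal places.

y* ≈ 3.08

At the steady state, Δk = 0, so s·k^α = (n + δ)·k.
Rearranging, k^(1−α) = s / (n + δ).
k^0.5 = 0.32 / (0.023 + 0.081) = 0.32 / 0.104 = 3.0769
k* = 3.0769^(1/0.5) ≈ 9.4673
y* = (k*)^α = 9.4673^0.5 ≈ 3.0769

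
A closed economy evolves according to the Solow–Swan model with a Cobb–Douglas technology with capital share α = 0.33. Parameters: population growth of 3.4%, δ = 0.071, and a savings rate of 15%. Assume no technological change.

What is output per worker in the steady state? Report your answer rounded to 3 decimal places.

In steady state, investment equals break-even investment: s·k^α = (n + δ)·k.
Rearranging, k^(1−α) = s / (n + δ).
k^0.67 = 0.15 / (0.034 + 0.071) = 0.15 / 0.105 = 1.4286
k* = 1.4286^(1/0.67) ≈ 1.7030
y* = (k*)^α = 1.7030^0.33 ≈ 1.1921

y* = 1.192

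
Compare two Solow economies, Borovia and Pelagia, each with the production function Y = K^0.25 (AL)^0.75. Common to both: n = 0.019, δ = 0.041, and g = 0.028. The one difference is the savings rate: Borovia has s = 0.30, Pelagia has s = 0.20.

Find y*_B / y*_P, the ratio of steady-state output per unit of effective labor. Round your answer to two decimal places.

ratio ≈ 1.14

Steady-state y* = [s/(n + g + δ)]^(α/(1−α)), so the ratio is [ (s_B/(n + g + δ)_B) / (s_P/(n + g + δ)_P) ]^0.3333.
s_B/(n + g + δ)_B = 0.30/0.088 = 3.4091; s_P/(n + g + δ)_P = 0.20/0.088 = 2.2727.
Ratio = (3.4091/2.2727)^0.3333 = 1.5000^0.3333 ≈ 1.1447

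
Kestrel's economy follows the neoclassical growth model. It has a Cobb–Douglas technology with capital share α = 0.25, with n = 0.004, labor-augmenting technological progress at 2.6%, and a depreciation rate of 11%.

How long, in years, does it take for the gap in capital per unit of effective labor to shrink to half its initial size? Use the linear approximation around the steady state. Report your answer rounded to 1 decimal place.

about 6.6 years

Near the steady state the convergence rate is λ = (1 − α)(n + g + δ).
λ = (1 − 0.25) × 0.140 = 0.75 × 0.140 = 0.1050
Half-life = ln 2 / λ = 0.6931 / 0.1050 ≈ 6.60 years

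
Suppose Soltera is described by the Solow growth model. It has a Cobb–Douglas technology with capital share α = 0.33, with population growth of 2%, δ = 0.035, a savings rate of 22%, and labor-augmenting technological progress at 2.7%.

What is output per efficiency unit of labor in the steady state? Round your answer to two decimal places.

Steady state requires s·f(k) = (n + g + δ)·k, i.e. s·k^α = (n + g + δ)·k.
Rearranging, k^(1−α) = s / (n + g + δ).
k^0.67 = 0.22 / (0.020 + 0.027 + 0.035) = 0.22 / 0.082 = 2.6829
k* = 2.6829^(1/0.67) ≈ 4.3622
y* = (k*)^α = 4.3622^0.33 ≈ 1.6259

y* = 1.63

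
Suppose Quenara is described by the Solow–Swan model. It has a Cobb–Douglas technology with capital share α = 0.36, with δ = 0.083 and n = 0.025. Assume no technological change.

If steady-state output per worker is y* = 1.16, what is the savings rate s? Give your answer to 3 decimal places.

At the steady state, Δk = 0, so s·k^α = (n + δ)·k.
Since y* = [s/(n + δ)]^(α/(1−α)), we have s/(n + δ) = (y*)^((1−α)/α) = 1.16^1.7778 = 1.3019.
Therefore s = 1.3019 × (n + δ) = 1.3019 × 0.108 = 0.1406.

s ≈ 0.141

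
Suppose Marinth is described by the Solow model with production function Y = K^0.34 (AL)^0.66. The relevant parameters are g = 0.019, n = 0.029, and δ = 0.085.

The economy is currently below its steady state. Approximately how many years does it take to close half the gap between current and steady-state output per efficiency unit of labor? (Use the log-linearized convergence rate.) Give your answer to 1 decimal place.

Near the steady state the convergence rate is λ = (1 − α)(n + g + δ).
λ = (1 − 0.34) × 0.133 = 0.66 × 0.133 = 0.08778
Half-life = ln 2 / λ = 0.6931 / 0.08778 ≈ 7.90 years

half-life ≈ 7.9 years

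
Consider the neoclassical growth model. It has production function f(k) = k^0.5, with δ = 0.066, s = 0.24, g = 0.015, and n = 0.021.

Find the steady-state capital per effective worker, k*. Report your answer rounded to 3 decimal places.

k* = 5.536

In steady state, investment equals break-even investment: s·k^α = (n + g + δ)·k.
Rearranging, k^(1−α) = s / (n + g + δ).
k^0.5 = 0.24 / (0.021 + 0.015 + 0.066) = 0.24 / 0.102 = 2.3529
k* = 2.3529^(1/0.5) ≈ 5.5361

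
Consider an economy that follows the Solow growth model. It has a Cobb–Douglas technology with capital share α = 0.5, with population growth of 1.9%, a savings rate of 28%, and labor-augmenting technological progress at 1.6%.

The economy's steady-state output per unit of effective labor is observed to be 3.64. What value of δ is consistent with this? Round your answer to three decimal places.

δ ≈ 0.042

Steady state requires s·f(k) = (n + g + δ)·k, i.e. s·k^α = (n + g + δ)·k.
Since y* = [s/(n + g + δ)]^(α/(1−α)), we have s/(n + g + δ) = (y*)^((1−α)/α) = 3.64^1 = 3.6400.
Therefore n + g + δ = s / 3.6400 = 0.28 / 3.6400 = 0.0769, so δ = 0.0769 − 0.035 = 0.0419.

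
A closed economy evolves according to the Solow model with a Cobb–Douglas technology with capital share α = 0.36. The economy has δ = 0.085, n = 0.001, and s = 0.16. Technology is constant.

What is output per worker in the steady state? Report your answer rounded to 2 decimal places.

In steady state, investment equals break-even investment: s·k^α = (n + δ)·k.
Rearranging, k^(1−α) = s / (n + δ).
k^0.64 = 0.16 / (0.001 + 0.085) = 0.16 / 0.086 = 1.8605
k* = 1.8605^(1/0.64) ≈ 2.6381
y* = (k*)^α = 2.6381^0.36 ≈ 1.4180

y* ≈ 1.42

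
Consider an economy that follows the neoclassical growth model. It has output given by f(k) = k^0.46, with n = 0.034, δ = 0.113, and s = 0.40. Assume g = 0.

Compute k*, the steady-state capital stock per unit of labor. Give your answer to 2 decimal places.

k* = 6.38

At the steady state, Δk = 0, so s·k^α = (n + δ)·k.
Rearranging, k^(1−α) = s / (n + δ).
k^0.54 = 0.40 / (0.034 + 0.113) = 0.40 / 0.147 = 2.7211
k* = 2.7211^(1/0.54) ≈ 6.3838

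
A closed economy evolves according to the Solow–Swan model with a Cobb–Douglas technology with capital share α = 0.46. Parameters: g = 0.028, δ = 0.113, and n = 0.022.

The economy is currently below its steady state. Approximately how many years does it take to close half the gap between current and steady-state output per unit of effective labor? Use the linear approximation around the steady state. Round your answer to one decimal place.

about 7.9 years

Near the steady state the convergence rate is λ = (1 − α)(n + g + δ).
λ = (1 − 0.46) × 0.163 = 0.54 × 0.163 = 0.08802
Half-life = ln 2 / λ = 0.6931 / 0.08802 ≈ 7.87 years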